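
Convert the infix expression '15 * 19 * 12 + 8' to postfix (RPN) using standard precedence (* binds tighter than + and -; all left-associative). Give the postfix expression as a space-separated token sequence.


Applying the shunting-yard algorithm:
  Operand 15 -> output
  Push '*' onto operator stack -> op-stack: [*]
  Operand 19 -> output
  See '*' (prec 2); top '*' (prec 2) >= it -> pop '*' to output
  Push '*' onto operator stack -> op-stack: [*]
  Operand 12 -> output
  See '+' (prec 1); top '*' (prec 2) >= it -> pop '*' to output
  Push '+' onto operator stack -> op-stack: [+]
  Operand 8 -> output
  End of input: pop '+' to output
Postfix result: 15 19 * 12 * 8 +

15 19 * 12 * 8 +


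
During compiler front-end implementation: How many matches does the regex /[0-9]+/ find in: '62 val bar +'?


Pattern: /[0-9]+/ (int literals)
Input: '62 val bar +'
Scanning for matches:
  Match 1: '62'
Total matches: 1

1


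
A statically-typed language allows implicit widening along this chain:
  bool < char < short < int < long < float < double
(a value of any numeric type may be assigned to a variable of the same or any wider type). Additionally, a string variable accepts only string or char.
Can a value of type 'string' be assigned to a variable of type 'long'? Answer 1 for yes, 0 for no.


Target variable type: long
Source value type: string
Rule: string cannot widen to any numeric type
Result: 0

0


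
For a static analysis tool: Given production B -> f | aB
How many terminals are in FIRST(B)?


Production: B -> f | aB
Examining each alternative for leading terminals:
  B -> f : first terminal = 'f'
  B -> aB : first terminal = 'a'
FIRST(B) = {a, f}
Count: 2

2


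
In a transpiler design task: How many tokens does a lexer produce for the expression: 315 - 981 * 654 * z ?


Scanning '315 - 981 * 654 * z'
Token 1: '315' -> integer_literal
Token 2: '-' -> operator
Token 3: '981' -> integer_literal
Token 4: '*' -> operator
Token 5: '654' -> integer_literal
Token 6: '*' -> operator
Token 7: 'z' -> identifier
Total tokens: 7

7


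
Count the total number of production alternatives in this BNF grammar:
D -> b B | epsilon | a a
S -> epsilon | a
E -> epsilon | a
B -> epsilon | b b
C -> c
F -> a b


Counting alternatives per rule:
  D: 3 alternative(s)
  S: 2 alternative(s)
  E: 2 alternative(s)
  B: 2 alternative(s)
  C: 1 alternative(s)
  F: 1 alternative(s)
Sum: 3 + 2 + 2 + 2 + 1 + 1 = 11

11


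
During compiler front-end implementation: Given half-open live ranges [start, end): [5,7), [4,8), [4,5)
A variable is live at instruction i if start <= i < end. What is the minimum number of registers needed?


Live ranges:
  Var0: [5, 7)
  Var1: [4, 8)
  Var2: [4, 5)
Sweep-line events (position, delta, active):
  pos=4 start -> active=1
  pos=4 start -> active=2
  pos=5 end -> active=1
  pos=5 start -> active=2
  pos=7 end -> active=1
  pos=8 end -> active=0
Maximum simultaneous active: 2
Minimum registers needed: 2

2


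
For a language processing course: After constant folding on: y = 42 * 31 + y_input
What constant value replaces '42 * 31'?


Identifying constant sub-expression:
  Original: y = 42 * 31 + y_input
  42 and 31 are both compile-time constants
  Evaluating: 42 * 31 = 1302
  After folding: y = 1302 + y_input

1302


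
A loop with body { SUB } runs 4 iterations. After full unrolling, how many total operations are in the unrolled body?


Loop body operations: SUB (1 op per iteration)
Unrolling 4 iterations:
  Iteration 1: SUB (1 ops)
  Iteration 2: SUB (1 ops)
  Iteration 3: SUB (1 ops)
  Iteration 4: SUB (1 ops)
Total: 4 iterations * 1 ops/iter = 4 operations

4


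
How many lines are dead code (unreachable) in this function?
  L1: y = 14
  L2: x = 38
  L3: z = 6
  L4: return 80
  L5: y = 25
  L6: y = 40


Analyzing control flow:
  L1: reachable (before return)
  L2: reachable (before return)
  L3: reachable (before return)
  L4: reachable (return statement)
  L5: DEAD (after return at L4)
  L6: DEAD (after return at L4)
Return at L4, total lines = 6
Dead lines: L5 through L6
Count: 2

2


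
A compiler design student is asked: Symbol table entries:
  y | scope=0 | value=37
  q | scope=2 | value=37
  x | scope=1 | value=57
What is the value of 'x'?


Searching symbol table for 'x':
  y | scope=0 | value=37
  q | scope=2 | value=37
  x | scope=1 | value=57 <- MATCH
Found 'x' at scope 1 with value 57

57


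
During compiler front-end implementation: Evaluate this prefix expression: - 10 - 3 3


Parsing prefix expression: - 10 - 3 3
Step 1: Innermost operation '- 3 3'
  3 - 3 = 0
Step 2: Outer operation '- 10 [0]'
  10 - 0 = 10

10


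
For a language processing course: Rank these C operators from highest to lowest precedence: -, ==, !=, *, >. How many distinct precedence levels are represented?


Looking up precedence for each operator:
  - -> precedence 5
  == -> precedence 3
  != -> precedence 3
  * -> precedence 6
  > -> precedence 4
Sorted highest to lowest: *, -, >, ==, !=
Distinct precedence values: [6, 5, 4, 3]
Number of distinct levels: 4

4


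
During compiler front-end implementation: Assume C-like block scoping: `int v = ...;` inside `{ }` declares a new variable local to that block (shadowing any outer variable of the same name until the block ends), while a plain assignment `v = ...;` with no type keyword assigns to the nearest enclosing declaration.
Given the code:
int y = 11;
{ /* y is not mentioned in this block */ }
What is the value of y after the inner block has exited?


Analyzing scoping rules:
Outer scope: declares y = 11
Inner block: y is neither redeclared nor assigned -> unchanged
After the block -> 11
Result: 11

11


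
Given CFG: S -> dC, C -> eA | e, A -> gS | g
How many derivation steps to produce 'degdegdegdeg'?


Grammar: S -> dC, C -> eA | e, A -> gS | g
Deriving 'degdegdegdeg':
Step 1: S -> dC => dC
Step 2: C -> eA => deA
Step 3: A -> gS => degS
Step 4: S -> dC => degdC
Step 5: C -> eA => degdeA
Step 6: A -> gS => degdegS
Step 7: S -> dC => degdegdC
Step 8: C -> eA => degdegdeA
Step 9: A -> gS => degdegdegS
Step 10: S -> dC => degdegdegdC
Step 11: C -> eA => degdegdegdeA
Step 12: A -> g => degdegdegdeg
Total derivation steps: 12

12


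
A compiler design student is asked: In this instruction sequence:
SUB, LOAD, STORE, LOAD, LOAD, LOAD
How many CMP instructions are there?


Scanning instruction sequence for CMP:
  Position 1: SUB
  Position 2: LOAD
  Position 3: STORE
  Position 4: LOAD
  Position 5: LOAD
  Position 6: LOAD
Matches at positions: []
Total CMP count: 0

0


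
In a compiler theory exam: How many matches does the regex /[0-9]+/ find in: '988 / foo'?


Pattern: /[0-9]+/ (int literals)
Input: '988 / foo'
Scanning for matches:
  Match 1: '988'
Total matches: 1

1


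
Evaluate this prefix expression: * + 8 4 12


Parsing prefix expression: * + 8 4 12
Step 1: Innermost operation '+ 8 4'
  8 + 4 = 12
Step 2: Outer operation '* [12] 12'
  12 * 12 = 144

144


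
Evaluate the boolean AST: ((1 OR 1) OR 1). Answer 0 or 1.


Step 1: Evaluate inner node
  1 OR 1 = 1
Step 2: Evaluate root node
  1 OR 1 = 1

1


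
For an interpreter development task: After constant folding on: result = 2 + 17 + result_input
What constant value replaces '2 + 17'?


Identifying constant sub-expression:
  Original: result = 2 + 17 + result_input
  2 and 17 are both compile-time constants
  Evaluating: 2 + 17 = 19
  After folding: result = 19 + result_input

19


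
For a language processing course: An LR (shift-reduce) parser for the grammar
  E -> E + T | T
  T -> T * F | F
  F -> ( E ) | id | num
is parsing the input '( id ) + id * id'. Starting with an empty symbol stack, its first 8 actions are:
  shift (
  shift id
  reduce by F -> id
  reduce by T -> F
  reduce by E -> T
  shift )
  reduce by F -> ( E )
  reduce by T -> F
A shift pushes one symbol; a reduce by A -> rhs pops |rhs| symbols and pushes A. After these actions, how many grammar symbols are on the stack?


Tracking the symbol stack through each action:
  Action 1: shift '(' : push -> stack = [(] (size 1)
  Action 2: shift 'id' : push -> stack = [(, id] (size 2)
  Action 3: reduce by F -> id : pop 1, push F -> stack = [(, F] (size 2)
  Action 4: reduce by T -> F : pop 1, push T -> stack = [(, T] (size 2)
  Action 5: reduce by E -> T : pop 1, push E -> stack = [(, E] (size 2)
  Action 6: shift ')' : push -> stack = [(, E, )] (size 3)
  Action 7: reduce by F -> ( E ) : pop 3, push F -> stack = [F] (size 1)
  Action 8: reduce by T -> F : pop 1, push T -> stack = [T] (size 1)
Final stack size: 1

1


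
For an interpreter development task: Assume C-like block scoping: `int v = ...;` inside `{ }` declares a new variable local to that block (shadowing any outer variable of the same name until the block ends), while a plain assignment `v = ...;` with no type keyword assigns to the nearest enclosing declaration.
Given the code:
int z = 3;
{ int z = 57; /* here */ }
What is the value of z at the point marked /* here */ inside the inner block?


Analyzing scoping rules:
Outer scope: declares z = 3
Inner block: 'int z = 57;' declares a NEW z that shadows the outer one
Inside the block the inner declaration is in scope -> 57
Result: 57

57


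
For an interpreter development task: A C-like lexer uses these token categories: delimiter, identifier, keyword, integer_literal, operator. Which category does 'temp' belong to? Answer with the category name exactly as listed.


Token: 'temp'
Checking categories:
  identifier: YES
  integer_literal: no
  operator: no
  keyword: no
  delimiter: no
Category: identifier

identifier


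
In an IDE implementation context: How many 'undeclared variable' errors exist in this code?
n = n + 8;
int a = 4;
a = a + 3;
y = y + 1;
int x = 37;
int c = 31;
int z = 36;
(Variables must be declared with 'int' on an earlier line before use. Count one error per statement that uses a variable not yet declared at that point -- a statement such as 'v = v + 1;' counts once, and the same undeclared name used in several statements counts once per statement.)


Scanning code line by line:
  Line 1: use 'n' -> ERROR (undeclared)
  Line 2: declare 'a' -> declared = ['a']
  Line 3: use 'a' -> OK (declared)
  Line 4: use 'y' -> ERROR (undeclared)
  Line 5: declare 'x' -> declared = ['a', 'x']
  Line 6: declare 'c' -> declared = ['a', 'c', 'x']
  Line 7: declare 'z' -> declared = ['a', 'c', 'x', 'z']
Total undeclared variable errors: 2

2


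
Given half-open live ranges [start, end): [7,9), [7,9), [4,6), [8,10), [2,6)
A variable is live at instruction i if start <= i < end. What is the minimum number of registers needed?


Live ranges:
  Var0: [7, 9)
  Var1: [7, 9)
  Var2: [4, 6)
  Var3: [8, 10)
  Var4: [2, 6)
Sweep-line events (position, delta, active):
  pos=2 start -> active=1
  pos=4 start -> active=2
  pos=6 end -> active=1
  pos=6 end -> active=0
  pos=7 start -> active=1
  pos=7 start -> active=2
  pos=8 start -> active=3
  pos=9 end -> active=2
  pos=9 end -> active=1
  pos=10 end -> active=0
Maximum simultaneous active: 3
Minimum registers needed: 3

3


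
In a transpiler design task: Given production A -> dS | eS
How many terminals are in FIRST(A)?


Production: A -> dS | eS
Examining each alternative for leading terminals:
  A -> dS : first terminal = 'd'
  A -> eS : first terminal = 'e'
FIRST(A) = {d, e}
Count: 2

2


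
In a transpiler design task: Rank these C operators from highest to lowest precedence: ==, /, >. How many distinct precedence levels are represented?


Looking up precedence for each operator:
  == -> precedence 3
  / -> precedence 6
  > -> precedence 4
Sorted highest to lowest: /, >, ==
Distinct precedence values: [6, 4, 3]
Number of distinct levels: 3

3


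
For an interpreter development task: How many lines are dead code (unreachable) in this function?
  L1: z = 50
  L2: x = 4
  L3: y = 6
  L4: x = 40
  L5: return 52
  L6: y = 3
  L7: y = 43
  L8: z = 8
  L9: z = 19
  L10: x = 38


Analyzing control flow:
  L1: reachable (before return)
  L2: reachable (before return)
  L3: reachable (before return)
  L4: reachable (before return)
  L5: reachable (return statement)
  L6: DEAD (after return at L5)
  L7: DEAD (after return at L5)
  L8: DEAD (after return at L5)
  L9: DEAD (after return at L5)
  L10: DEAD (after return at L5)
Return at L5, total lines = 10
Dead lines: L6 through L10
Count: 5

5


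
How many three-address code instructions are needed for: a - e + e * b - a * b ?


Expression: a - e + e * b - a * b
Generating three-address code (respecting * over +/- precedence):
  Instruction 1: t1 = e * b
  Instruction 2: t2 = a * b
  Instruction 3: t3 = a - e
  Instruction 4: t4 = t3 + t1
  Instruction 5: t5 = t4 - t2
Total instructions: 5

5


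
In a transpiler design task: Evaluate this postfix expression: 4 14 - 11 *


Processing tokens left to right:
Push 4, Push 14
Pop 4 and 14, compute 4 - 14 = -10, push -10
Push 11
Pop -10 and 11, compute -10 * 11 = -110, push -110
Stack result: -110

-110


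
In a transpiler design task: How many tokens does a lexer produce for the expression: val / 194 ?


Scanning 'val / 194'
Token 1: 'val' -> identifier
Token 2: '/' -> operator
Token 3: '194' -> integer_literal
Total tokens: 3

3


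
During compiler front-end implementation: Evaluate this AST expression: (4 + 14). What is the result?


Expression: (4 + 14)
Evaluating step by step:
  4 + 14 = 18
Result: 18

18


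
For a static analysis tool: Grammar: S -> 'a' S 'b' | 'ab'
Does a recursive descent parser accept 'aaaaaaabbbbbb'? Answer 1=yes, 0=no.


Grammar accepts strings of the form a^n b^n (n >= 1)
Word: 'aaaaaaabbbbbb'
Counting: 7 a's and 6 b's
Check: 7 == 6? No
Mismatch: a-count != b-count
Rejected

0


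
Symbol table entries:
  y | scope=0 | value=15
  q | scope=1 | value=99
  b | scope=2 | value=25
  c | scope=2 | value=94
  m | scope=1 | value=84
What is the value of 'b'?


Searching symbol table for 'b':
  y | scope=0 | value=15
  q | scope=1 | value=99
  b | scope=2 | value=25 <- MATCH
  c | scope=2 | value=94
  m | scope=1 | value=84
Found 'b' at scope 2 with value 25

25


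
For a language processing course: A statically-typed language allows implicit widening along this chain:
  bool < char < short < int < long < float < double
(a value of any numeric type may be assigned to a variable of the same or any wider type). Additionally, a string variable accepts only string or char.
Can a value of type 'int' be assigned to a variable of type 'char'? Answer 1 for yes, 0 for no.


Target variable type: char
Source value type: int
Numeric ranks: int=3, char=1
Widening allowed iff rank(source) <= rank(target): 3 <= 1? No
Result: 0

0


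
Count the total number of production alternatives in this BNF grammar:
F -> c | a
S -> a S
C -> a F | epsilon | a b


Counting alternatives per rule:
  F: 2 alternative(s)
  S: 1 alternative(s)
  C: 3 alternative(s)
Sum: 2 + 1 + 3 = 6

6


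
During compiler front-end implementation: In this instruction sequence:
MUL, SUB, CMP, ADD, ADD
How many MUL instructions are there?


Scanning instruction sequence for MUL:
  Position 1: MUL <- MATCH
  Position 2: SUB
  Position 3: CMP
  Position 4: ADD
  Position 5: ADD
Matches at positions: [1]
Total MUL count: 1

1


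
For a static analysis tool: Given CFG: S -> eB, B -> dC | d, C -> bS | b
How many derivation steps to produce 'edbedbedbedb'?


Grammar: S -> eB, B -> dC | d, C -> bS | b
Deriving 'edbedbedbedb':
Step 1: S -> eB => eB
Step 2: B -> dC => edC
Step 3: C -> bS => edbS
Step 4: S -> eB => edbeB
Step 5: B -> dC => edbedC
Step 6: C -> bS => edbedbS
Step 7: S -> eB => edbedbeB
Step 8: B -> dC => edbedbedC
Step 9: C -> bS => edbedbedbS
Step 10: S -> eB => edbedbedbeB
Step 11: B -> dC => edbedbedbedC
Step 12: C -> b => edbedbedbedb
Total derivation steps: 12

12


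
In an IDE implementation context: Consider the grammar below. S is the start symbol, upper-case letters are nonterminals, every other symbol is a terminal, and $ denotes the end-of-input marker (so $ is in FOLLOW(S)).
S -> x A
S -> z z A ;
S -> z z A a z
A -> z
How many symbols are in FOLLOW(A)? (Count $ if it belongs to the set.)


S is the start symbol and does not occur in any rule body, so FOLLOW(S) = {$}.
Examining every occurrence of A in a rule body:
  S -> x A : A is at the right end -> add FOLLOW(S) = {$}
  S -> z z A ; : A is followed by terminal ';' -> add ';'
  S -> z z A a z : A is followed by terminal 'a' -> add 'a'
  A -> z : A does not occur in the body -> contributes nothing
FOLLOW(A) = {;, a, $}
Count: 3

3


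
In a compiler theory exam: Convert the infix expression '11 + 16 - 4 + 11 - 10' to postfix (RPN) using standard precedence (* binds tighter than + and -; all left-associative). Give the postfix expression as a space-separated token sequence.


Applying the shunting-yard algorithm:
  Operand 11 -> output
  Push '+' onto operator stack -> op-stack: [+]
  Operand 16 -> output
  See '-' (prec 1); top '+' (prec 1) >= it -> pop '+' to output
  Push '-' onto operator stack -> op-stack: [-]
  Operand 4 -> output
  See '+' (prec 1); top '-' (prec 1) >= it -> pop '-' to output
  Push '+' onto operator stack -> op-stack: [+]
  Operand 11 -> output
  See '-' (prec 1); top '+' (prec 1) >= it -> pop '+' to output
  Push '-' onto operator stack -> op-stack: [-]
  Operand 10 -> output
  End of input: pop '-' to output
Postfix result: 11 16 + 4 - 11 + 10 -

11 16 + 4 - 11 + 10 -


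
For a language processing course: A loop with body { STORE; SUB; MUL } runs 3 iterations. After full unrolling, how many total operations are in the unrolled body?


Loop body operations: STORE, SUB, MUL (3 ops per iteration)
Unrolling 3 iterations:
  Iteration 1: STORE, SUB, MUL (3 ops)
  Iteration 2: STORE, SUB, MUL (3 ops)
  Iteration 3: STORE, SUB, MUL (3 ops)
Total: 3 iterations * 3 ops/iter = 9 operations

9


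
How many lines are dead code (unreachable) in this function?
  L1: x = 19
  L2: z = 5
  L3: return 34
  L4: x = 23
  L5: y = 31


Analyzing control flow:
  L1: reachable (before return)
  L2: reachable (before return)
  L3: reachable (return statement)
  L4: DEAD (after return at L3)
  L5: DEAD (after return at L3)
Return at L3, total lines = 5
Dead lines: L4 through L5
Count: 2

2


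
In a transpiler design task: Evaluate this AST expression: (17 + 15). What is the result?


Expression: (17 + 15)
Evaluating step by step:
  17 + 15 = 32
Result: 32

32


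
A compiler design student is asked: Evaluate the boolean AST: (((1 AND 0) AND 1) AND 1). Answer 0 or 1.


Step 1: Evaluate inner node
  1 AND 0 = 0
Step 2: Evaluate next node
  0 AND 1 = 0
Step 3: Evaluate root node
  0 AND 1 = 0

0


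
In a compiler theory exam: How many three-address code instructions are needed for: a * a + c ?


Expression: a * a + c
Generating three-address code (respecting * over +/- precedence):
  Instruction 1: t1 = a * a
  Instruction 2: t2 = t1 + c
Total instructions: 2

2


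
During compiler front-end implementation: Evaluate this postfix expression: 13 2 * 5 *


Processing tokens left to right:
Push 13, Push 2
Pop 13 and 2, compute 13 * 2 = 26, push 26
Push 5
Pop 26 and 5, compute 26 * 5 = 130, push 130
Stack result: 130

130


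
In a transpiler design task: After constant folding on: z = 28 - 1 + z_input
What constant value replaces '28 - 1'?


Identifying constant sub-expression:
  Original: z = 28 - 1 + z_input
  28 and 1 are both compile-time constants
  Evaluating: 28 - 1 = 27
  After folding: z = 27 + z_input

27


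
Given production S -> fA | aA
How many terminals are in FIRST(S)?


Production: S -> fA | aA
Examining each alternative for leading terminals:
  S -> fA : first terminal = 'f'
  S -> aA : first terminal = 'a'
FIRST(S) = {a, f}
Count: 2

2


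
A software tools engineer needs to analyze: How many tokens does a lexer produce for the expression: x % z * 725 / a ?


Scanning 'x % z * 725 / a'
Token 1: 'x' -> identifier
Token 2: '%' -> operator
Token 3: 'z' -> identifier
Token 4: '*' -> operator
Token 5: '725' -> integer_literal
Token 6: '/' -> operator
Token 7: 'a' -> identifier
Total tokens: 7

7


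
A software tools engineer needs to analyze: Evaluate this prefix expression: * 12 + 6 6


Parsing prefix expression: * 12 + 6 6
Step 1: Innermost operation '+ 6 6'
  6 + 6 = 12
Step 2: Outer operation '* 12 [12]'
  12 * 12 = 144

144


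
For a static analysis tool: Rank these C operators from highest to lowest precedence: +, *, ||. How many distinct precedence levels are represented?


Looking up precedence for each operator:
  + -> precedence 5
  * -> precedence 6
  || -> precedence 1
Sorted highest to lowest: *, +, ||
Distinct precedence values: [6, 5, 1]
Number of distinct levels: 3

3


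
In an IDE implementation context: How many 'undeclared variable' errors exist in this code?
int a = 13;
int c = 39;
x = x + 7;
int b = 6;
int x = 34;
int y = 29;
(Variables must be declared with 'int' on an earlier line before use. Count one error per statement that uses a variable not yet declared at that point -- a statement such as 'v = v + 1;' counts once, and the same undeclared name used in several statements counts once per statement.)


Scanning code line by line:
  Line 1: declare 'a' -> declared = ['a']
  Line 2: declare 'c' -> declared = ['a', 'c']
  Line 3: use 'x' -> ERROR (undeclared)
  Line 4: declare 'b' -> declared = ['a', 'b', 'c']
  Line 5: declare 'x' -> declared = ['a', 'b', 'c', 'x']
  Line 6: declare 'y' -> declared = ['a', 'b', 'c', 'x', 'y']
Total undeclared variable errors: 1

1


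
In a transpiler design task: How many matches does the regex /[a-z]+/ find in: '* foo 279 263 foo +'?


Pattern: /[a-z]+/ (identifiers)
Input: '* foo 279 263 foo +'
Scanning for matches:
  Match 1: 'foo'
  Match 2: 'foo'
Total matches: 2

2


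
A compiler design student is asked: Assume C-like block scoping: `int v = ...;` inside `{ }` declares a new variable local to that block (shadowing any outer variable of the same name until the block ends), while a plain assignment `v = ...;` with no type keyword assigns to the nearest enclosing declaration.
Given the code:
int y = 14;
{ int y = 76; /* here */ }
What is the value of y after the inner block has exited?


Analyzing scoping rules:
Outer scope: declares y = 14
Inner block: 'int y = 76;' declares a NEW y that shadows the outer one
When the block exits the inner y goes out of scope; the outer y was never modified -> 14
Result: 14

14


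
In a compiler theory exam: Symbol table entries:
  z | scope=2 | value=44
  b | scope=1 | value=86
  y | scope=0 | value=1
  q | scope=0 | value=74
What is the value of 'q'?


Searching symbol table for 'q':
  z | scope=2 | value=44
  b | scope=1 | value=86
  y | scope=0 | value=1
  q | scope=0 | value=74 <- MATCH
Found 'q' at scope 0 with value 74

74


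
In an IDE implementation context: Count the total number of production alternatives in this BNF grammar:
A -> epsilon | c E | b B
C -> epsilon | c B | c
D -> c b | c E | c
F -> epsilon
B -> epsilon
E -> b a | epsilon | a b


Counting alternatives per rule:
  A: 3 alternative(s)
  C: 3 alternative(s)
  D: 3 alternative(s)
  F: 1 alternative(s)
  B: 1 alternative(s)
  E: 3 alternative(s)
Sum: 3 + 3 + 3 + 1 + 1 + 3 = 14

14


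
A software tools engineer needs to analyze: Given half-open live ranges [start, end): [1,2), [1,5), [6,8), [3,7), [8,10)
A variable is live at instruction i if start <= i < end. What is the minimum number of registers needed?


Live ranges:
  Var0: [1, 2)
  Var1: [1, 5)
  Var2: [6, 8)
  Var3: [3, 7)
  Var4: [8, 10)
Sweep-line events (position, delta, active):
  pos=1 start -> active=1
  pos=1 start -> active=2
  pos=2 end -> active=1
  pos=3 start -> active=2
  pos=5 end -> active=1
  pos=6 start -> active=2
  pos=7 end -> active=1
  pos=8 end -> active=0
  pos=8 start -> active=1
  pos=10 end -> active=0
Maximum simultaneous active: 2
Minimum registers needed: 2

2


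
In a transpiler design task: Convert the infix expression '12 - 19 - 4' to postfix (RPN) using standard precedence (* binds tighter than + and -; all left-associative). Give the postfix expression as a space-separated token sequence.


Applying the shunting-yard algorithm:
  Operand 12 -> output
  Push '-' onto operator stack -> op-stack: [-]
  Operand 19 -> output
  See '-' (prec 1); top '-' (prec 1) >= it -> pop '-' to output
  Push '-' onto operator stack -> op-stack: [-]
  Operand 4 -> output
  End of input: pop '-' to output
Postfix result: 12 19 - 4 -

12 19 - 4 -


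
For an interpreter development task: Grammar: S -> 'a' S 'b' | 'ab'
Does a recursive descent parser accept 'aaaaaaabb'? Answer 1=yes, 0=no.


Grammar accepts strings of the form a^n b^n (n >= 1)
Word: 'aaaaaaabb'
Counting: 7 a's and 2 b's
Check: 7 == 2? No
Mismatch: a-count != b-count
Rejected

0


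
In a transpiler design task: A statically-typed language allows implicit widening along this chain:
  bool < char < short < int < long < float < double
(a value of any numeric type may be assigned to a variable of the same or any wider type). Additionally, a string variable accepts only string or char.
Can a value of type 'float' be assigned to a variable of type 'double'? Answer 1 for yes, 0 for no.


Target variable type: double
Source value type: float
Numeric ranks: float=5, double=6
Widening allowed iff rank(source) <= rank(target): 5 <= 6? Yes
Result: 1

1


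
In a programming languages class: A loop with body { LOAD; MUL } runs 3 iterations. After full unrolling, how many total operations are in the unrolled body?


Loop body operations: LOAD, MUL (2 ops per iteration)
Unrolling 3 iterations:
  Iteration 1: LOAD, MUL (2 ops)
  Iteration 2: LOAD, MUL (2 ops)
  Iteration 3: LOAD, MUL (2 ops)
Total: 3 iterations * 2 ops/iter = 6 operations

6


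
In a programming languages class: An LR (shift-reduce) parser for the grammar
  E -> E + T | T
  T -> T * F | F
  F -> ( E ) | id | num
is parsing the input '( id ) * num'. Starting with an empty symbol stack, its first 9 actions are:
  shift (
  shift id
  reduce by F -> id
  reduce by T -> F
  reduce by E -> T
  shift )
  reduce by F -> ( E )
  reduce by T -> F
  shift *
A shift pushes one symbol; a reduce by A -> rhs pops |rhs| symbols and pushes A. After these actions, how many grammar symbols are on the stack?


Tracking the symbol stack through each action:
  Action 1: shift '(' : push -> stack = [(] (size 1)
  Action 2: shift 'id' : push -> stack = [(, id] (size 2)
  Action 3: reduce by F -> id : pop 1, push F -> stack = [(, F] (size 2)
  Action 4: reduce by T -> F : pop 1, push T -> stack = [(, T] (size 2)
  Action 5: reduce by E -> T : pop 1, push E -> stack = [(, E] (size 2)
  Action 6: shift ')' : push -> stack = [(, E, )] (size 3)
  Action 7: reduce by F -> ( E ) : pop 3, push F -> stack = [F] (size 1)
  Action 8: reduce by T -> F : pop 1, push T -> stack = [T] (size 1)
  Action 9: shift '*' : push -> stack = [T, *] (size 2)
Final stack size: 2

2


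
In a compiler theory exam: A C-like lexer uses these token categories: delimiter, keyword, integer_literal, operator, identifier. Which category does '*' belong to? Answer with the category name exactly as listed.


Token: '*'
Checking categories:
  identifier: no
  integer_literal: no
  operator: YES
  keyword: no
  delimiter: no
Category: operator

operator


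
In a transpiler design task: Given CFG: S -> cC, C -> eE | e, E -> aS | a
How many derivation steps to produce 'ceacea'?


Grammar: S -> cC, C -> eE | e, E -> aS | a
Deriving 'ceacea':
Step 1: S -> cC => cC
Step 2: C -> eE => ceE
Step 3: E -> aS => ceaS
Step 4: S -> cC => ceacC
Step 5: C -> eE => ceaceE
Step 6: E -> a => ceacea
Total derivation steps: 6

6


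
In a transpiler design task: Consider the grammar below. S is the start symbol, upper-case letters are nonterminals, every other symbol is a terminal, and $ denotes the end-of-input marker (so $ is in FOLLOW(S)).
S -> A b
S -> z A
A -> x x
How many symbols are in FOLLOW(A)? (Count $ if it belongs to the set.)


S is the start symbol and does not occur in any rule body, so FOLLOW(S) = {$}.
Examining every occurrence of A in a rule body:
  S -> A b : A is followed by terminal 'b' -> add 'b'
  S -> z A : A is at the right end -> add FOLLOW(S) = {$}
  A -> x x : A does not occur in the body -> contributes nothing
FOLLOW(A) = {b, $}
Count: 2

2


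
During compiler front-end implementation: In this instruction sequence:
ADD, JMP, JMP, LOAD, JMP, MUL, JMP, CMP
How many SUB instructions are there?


Scanning instruction sequence for SUB:
  Position 1: ADD
  Position 2: JMP
  Position 3: JMP
  Position 4: LOAD
  Position 5: JMP
  Position 6: MUL
  Position 7: JMP
  Position 8: CMP
Matches at positions: []
Total SUB count: 0

0


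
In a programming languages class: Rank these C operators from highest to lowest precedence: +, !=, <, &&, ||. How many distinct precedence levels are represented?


Looking up precedence for each operator:
  + -> precedence 5
  != -> precedence 3
  < -> precedence 4
  && -> precedence 2
  || -> precedence 1
Sorted highest to lowest: +, <, !=, &&, ||
Distinct precedence values: [5, 4, 3, 2, 1]
Number of distinct levels: 5

5


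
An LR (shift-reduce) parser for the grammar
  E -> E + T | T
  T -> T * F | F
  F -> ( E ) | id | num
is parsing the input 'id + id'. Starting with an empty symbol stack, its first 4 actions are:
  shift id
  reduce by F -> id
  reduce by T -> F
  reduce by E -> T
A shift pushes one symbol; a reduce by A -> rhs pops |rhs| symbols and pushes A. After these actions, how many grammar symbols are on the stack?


Tracking the symbol stack through each action:
  Action 1: shift 'id' : push -> stack = [id] (size 1)
  Action 2: reduce by F -> id : pop 1, push F -> stack = [F] (size 1)
  Action 3: reduce by T -> F : pop 1, push T -> stack = [T] (size 1)
  Action 4: reduce by E -> T : pop 1, push E -> stack = [E] (size 1)
Final stack size: 1

1


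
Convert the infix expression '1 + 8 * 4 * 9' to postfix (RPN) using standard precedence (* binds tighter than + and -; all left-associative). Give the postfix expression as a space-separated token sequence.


Applying the shunting-yard algorithm:
  Operand 1 -> output
  Push '+' onto operator stack -> op-stack: [+]
  Operand 8 -> output
  Push '*' onto operator stack -> op-stack: [+, *]
  Operand 4 -> output
  See '*' (prec 2); top '*' (prec 2) >= it -> pop '*' to output
  Push '*' onto operator stack -> op-stack: [+, *]
  Operand 9 -> output
  End of input: pop '*' to output
  End of input: pop '+' to output
Postfix result: 1 8 4 * 9 * +

1 8 4 * 9 * +


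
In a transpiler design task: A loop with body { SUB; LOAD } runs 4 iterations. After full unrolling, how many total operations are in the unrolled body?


Loop body operations: SUB, LOAD (2 ops per iteration)
Unrolling 4 iterations:
  Iteration 1: SUB, LOAD (2 ops)
  Iteration 2: SUB, LOAD (2 ops)
  Iteration 3: SUB, LOAD (2 ops)
  Iteration 4: SUB, LOAD (2 ops)
Total: 4 iterations * 2 ops/iter = 8 operations

8


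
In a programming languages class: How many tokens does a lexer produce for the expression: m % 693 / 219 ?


Scanning 'm % 693 / 219'
Token 1: 'm' -> identifier
Token 2: '%' -> operator
Token 3: '693' -> integer_literal
Token 4: '/' -> operator
Token 5: '219' -> integer_literal
Total tokens: 5

5


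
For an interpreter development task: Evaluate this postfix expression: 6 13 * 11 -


Processing tokens left to right:
Push 6, Push 13
Pop 6 and 13, compute 6 * 13 = 78, push 78
Push 11
Pop 78 and 11, compute 78 - 11 = 67, push 67
Stack result: 67

67


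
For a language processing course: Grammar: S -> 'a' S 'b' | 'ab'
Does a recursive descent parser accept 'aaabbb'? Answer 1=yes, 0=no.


Grammar accepts strings of the form a^n b^n (n >= 1)
Word: 'aaabbb'
Counting: 3 a's and 3 b's
Check: 3 == 3? Yes
Derivation (S -> aSb applied 2 time(s), then S -> ab): S => aSb => aaSbb => aaabbb
Accepted

1


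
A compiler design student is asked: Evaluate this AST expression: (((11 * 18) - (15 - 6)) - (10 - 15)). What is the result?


Expression: (((11 * 18) - (15 - 6)) - (10 - 15))
Evaluating step by step:
  11 * 18 = 198
  15 - 6 = 9
  198 - 9 = 189
  10 - 15 = -5
  189 - -5 = 194
Result: 194

194


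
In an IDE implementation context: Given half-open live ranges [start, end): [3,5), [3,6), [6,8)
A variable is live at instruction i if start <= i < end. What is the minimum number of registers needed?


Live ranges:
  Var0: [3, 5)
  Var1: [3, 6)
  Var2: [6, 8)
Sweep-line events (position, delta, active):
  pos=3 start -> active=1
  pos=3 start -> active=2
  pos=5 end -> active=1
  pos=6 end -> active=0
  pos=6 start -> active=1
  pos=8 end -> active=0
Maximum simultaneous active: 2
Minimum registers needed: 2

2


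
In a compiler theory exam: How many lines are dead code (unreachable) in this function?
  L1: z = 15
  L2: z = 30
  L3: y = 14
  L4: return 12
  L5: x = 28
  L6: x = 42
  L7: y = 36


Analyzing control flow:
  L1: reachable (before return)
  L2: reachable (before return)
  L3: reachable (before return)
  L4: reachable (return statement)
  L5: DEAD (after return at L4)
  L6: DEAD (after return at L4)
  L7: DEAD (after return at L4)
Return at L4, total lines = 7
Dead lines: L5 through L7
Count: 3

3


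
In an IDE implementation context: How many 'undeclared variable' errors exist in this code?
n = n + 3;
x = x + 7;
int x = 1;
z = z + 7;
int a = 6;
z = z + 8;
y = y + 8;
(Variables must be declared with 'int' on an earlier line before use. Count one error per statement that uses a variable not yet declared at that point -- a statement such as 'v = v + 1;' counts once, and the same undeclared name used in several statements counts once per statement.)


Scanning code line by line:
  Line 1: use 'n' -> ERROR (undeclared)
  Line 2: use 'x' -> ERROR (undeclared)
  Line 3: declare 'x' -> declared = ['x']
  Line 4: use 'z' -> ERROR (undeclared)
  Line 5: declare 'a' -> declared = ['a', 'x']
  Line 6: use 'z' -> ERROR (undeclared)
  Line 7: use 'y' -> ERROR (undeclared)
Total undeclared variable errors: 5

5


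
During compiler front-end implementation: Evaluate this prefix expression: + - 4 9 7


Parsing prefix expression: + - 4 9 7
Step 1: Innermost operation '- 4 9'
  4 - 9 = -5
Step 2: Outer operation '+ [-5] 7'
  -5 + 7 = 2

2


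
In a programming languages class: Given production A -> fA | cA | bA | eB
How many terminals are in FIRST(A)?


Production: A -> fA | cA | bA | eB
Examining each alternative for leading terminals:
  A -> fA : first terminal = 'f'
  A -> cA : first terminal = 'c'
  A -> bA : first terminal = 'b'
  A -> eB : first terminal = 'e'
FIRST(A) = {b, c, e, f}
Count: 4

4


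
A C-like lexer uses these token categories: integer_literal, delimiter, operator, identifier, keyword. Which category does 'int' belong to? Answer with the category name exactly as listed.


Token: 'int'
Checking categories:
  identifier: no
  integer_literal: no
  operator: no
  keyword: YES
  delimiter: no
Category: keyword

keyword


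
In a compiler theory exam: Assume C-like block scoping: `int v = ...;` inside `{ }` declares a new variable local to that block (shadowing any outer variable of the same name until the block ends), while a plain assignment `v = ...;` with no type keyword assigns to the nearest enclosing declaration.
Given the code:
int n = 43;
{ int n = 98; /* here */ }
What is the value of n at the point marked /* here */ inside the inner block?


Analyzing scoping rules:
Outer scope: declares n = 43
Inner block: 'int n = 98;' declares a NEW n that shadows the outer one
Inside the block the inner declaration is in scope -> 98
Result: 98

98


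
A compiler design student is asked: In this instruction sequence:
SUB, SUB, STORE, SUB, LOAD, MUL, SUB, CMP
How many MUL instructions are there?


Scanning instruction sequence for MUL:
  Position 1: SUB
  Position 2: SUB
  Position 3: STORE
  Position 4: SUB
  Position 5: LOAD
  Position 6: MUL <- MATCH
  Position 7: SUB
  Position 8: CMP
Matches at positions: [6]
Total MUL count: 1

1


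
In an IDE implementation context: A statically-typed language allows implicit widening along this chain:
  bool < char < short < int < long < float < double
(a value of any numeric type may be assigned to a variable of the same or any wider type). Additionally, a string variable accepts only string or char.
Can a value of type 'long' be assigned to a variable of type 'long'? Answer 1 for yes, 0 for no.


Target variable type: long
Source value type: long
Numeric ranks: long=4, long=4
Widening allowed iff rank(source) <= rank(target): 4 <= 4? Yes
Result: 1

1


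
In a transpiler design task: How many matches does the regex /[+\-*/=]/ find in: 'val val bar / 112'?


Pattern: /[+\-*/=]/ (operators)
Input: 'val val bar / 112'
Scanning for matches:
  Match 1: '/'
Total matches: 1

1


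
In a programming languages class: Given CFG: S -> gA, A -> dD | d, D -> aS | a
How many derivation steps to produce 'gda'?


Grammar: S -> gA, A -> dD | d, D -> aS | a
Deriving 'gda':
Step 1: S -> gA => gA
Step 2: A -> dD => gdD
Step 3: D -> a => gda
Total derivation steps: 3

3


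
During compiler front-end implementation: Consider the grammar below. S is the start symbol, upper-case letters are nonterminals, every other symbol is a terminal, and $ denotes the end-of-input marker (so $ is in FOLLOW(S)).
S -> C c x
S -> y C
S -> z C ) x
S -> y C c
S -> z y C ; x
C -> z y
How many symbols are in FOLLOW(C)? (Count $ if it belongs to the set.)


S is the start symbol and does not occur in any rule body, so FOLLOW(S) = {$}.
Examining every occurrence of C in a rule body:
  S -> C c x : C is followed by terminal 'c' -> add 'c'
  S -> y C : C is at the right end -> add FOLLOW(S) = {$}
  S -> z C ) x : C is followed by terminal ')' -> add ')'
  S -> y C c : C is followed by terminal 'c' -> add 'c' (already in the set)
  S -> z y C ; x : C is followed by terminal ';' -> add ';'
  C -> z y : C does not occur in the body -> contributes nothing
FOLLOW(C) = {), ;, c, $}
Count: 4

4


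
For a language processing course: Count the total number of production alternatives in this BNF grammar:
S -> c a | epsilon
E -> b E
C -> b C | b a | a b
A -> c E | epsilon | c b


Counting alternatives per rule:
  S: 2 alternative(s)
  E: 1 alternative(s)
  C: 3 alternative(s)
  A: 3 alternative(s)
Sum: 2 + 1 + 3 + 3 = 9

9


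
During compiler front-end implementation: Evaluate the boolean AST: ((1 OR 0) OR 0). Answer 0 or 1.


Step 1: Evaluate inner node
  1 OR 0 = 1
Step 2: Evaluate root node
  1 OR 0 = 1

1


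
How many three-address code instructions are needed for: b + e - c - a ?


Expression: b + e - c - a
Generating three-address code (respecting * over +/- precedence):
  Instruction 1: t1 = b + e
  Instruction 2: t2 = t1 - c
  Instruction 3: t3 = t2 - a
Total instructions: 3

3


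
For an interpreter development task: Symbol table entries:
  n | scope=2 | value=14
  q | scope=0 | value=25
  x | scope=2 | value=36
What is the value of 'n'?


Searching symbol table for 'n':
  n | scope=2 | value=14 <- MATCH
  q | scope=0 | value=25
  x | scope=2 | value=36
Found 'n' at scope 2 with value 14

14


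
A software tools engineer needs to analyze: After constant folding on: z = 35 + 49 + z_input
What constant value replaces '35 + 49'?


Identifying constant sub-expression:
  Original: z = 35 + 49 + z_input
  35 and 49 are both compile-time constants
  Evaluating: 35 + 49 = 84
  After folding: z = 84 + z_input

84


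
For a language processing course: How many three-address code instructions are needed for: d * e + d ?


Expression: d * e + d
Generating three-address code (respecting * over +/- precedence):
  Instruction 1: t1 = d * e
  Instruction 2: t2 = t1 + d
Total instructions: 2

2


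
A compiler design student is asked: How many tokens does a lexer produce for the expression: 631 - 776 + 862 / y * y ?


Scanning '631 - 776 + 862 / y * y'
Token 1: '631' -> integer_literal
Token 2: '-' -> operator
Token 3: '776' -> integer_literal
Token 4: '+' -> operator
Token 5: '862' -> integer_literal
Token 6: '/' -> operator
Token 7: 'y' -> identifier
Token 8: '*' -> operator
Token 9: 'y' -> identifier
Total tokens: 9

9
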